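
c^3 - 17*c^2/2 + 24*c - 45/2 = (c - 3)^2*(c - 5/2)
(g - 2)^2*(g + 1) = g^3 - 3*g^2 + 4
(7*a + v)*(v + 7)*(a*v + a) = 7*a^2*v^2 + 56*a^2*v + 49*a^2 + a*v^3 + 8*a*v^2 + 7*a*v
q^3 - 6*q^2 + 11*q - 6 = (q - 3)*(q - 2)*(q - 1)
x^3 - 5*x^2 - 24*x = x*(x - 8)*(x + 3)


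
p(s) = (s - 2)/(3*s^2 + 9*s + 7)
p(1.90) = -0.00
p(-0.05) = -0.31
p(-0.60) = -0.97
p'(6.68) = -0.00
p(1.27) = -0.03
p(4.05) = 0.02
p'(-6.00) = -0.04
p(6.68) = 0.02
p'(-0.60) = 2.33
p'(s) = (-6*s - 9)*(s - 2)/(3*s^2 + 9*s + 7)^2 + 1/(3*s^2 + 9*s + 7) = (-3*s^2 + 12*s + 25)/(9*s^4 + 54*s^3 + 123*s^2 + 126*s + 49)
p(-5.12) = -0.18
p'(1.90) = 0.03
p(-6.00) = -0.13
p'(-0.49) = 1.68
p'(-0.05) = 0.57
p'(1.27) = 0.07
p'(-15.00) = 0.00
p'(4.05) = 0.00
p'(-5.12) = -0.07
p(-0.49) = -0.75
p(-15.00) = -0.03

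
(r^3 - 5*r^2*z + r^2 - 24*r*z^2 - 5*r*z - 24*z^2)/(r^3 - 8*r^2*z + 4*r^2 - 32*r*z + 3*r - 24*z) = (r + 3*z)/(r + 3)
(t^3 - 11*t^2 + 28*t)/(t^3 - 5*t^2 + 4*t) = (t - 7)/(t - 1)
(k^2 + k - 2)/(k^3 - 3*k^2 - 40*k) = (-k^2 - k + 2)/(k*(-k^2 + 3*k + 40))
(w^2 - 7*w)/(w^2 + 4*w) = (w - 7)/(w + 4)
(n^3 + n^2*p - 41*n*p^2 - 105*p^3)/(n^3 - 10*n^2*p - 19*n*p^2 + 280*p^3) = (-n - 3*p)/(-n + 8*p)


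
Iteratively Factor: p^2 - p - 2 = (p - 2)*(p + 1)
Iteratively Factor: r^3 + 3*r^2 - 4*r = (r - 1)*(r^2 + 4*r) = r*(r - 1)*(r + 4)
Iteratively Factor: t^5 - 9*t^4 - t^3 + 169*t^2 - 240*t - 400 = (t - 4)*(t^4 - 5*t^3 - 21*t^2 + 85*t + 100) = (t - 4)*(t + 4)*(t^3 - 9*t^2 + 15*t + 25) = (t - 5)*(t - 4)*(t + 4)*(t^2 - 4*t - 5) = (t - 5)^2*(t - 4)*(t + 4)*(t + 1)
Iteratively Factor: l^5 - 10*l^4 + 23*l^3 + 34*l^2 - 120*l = (l - 3)*(l^4 - 7*l^3 + 2*l^2 + 40*l) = l*(l - 3)*(l^3 - 7*l^2 + 2*l + 40) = l*(l - 5)*(l - 3)*(l^2 - 2*l - 8) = l*(l - 5)*(l - 3)*(l + 2)*(l - 4)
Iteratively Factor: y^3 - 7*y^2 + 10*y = (y)*(y^2 - 7*y + 10) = y*(y - 5)*(y - 2)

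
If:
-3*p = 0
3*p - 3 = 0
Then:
No Solution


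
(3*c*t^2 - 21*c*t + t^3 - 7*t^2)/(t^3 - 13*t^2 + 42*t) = (3*c + t)/(t - 6)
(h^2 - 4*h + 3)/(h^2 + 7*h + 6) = (h^2 - 4*h + 3)/(h^2 + 7*h + 6)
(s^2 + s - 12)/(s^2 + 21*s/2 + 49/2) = 2*(s^2 + s - 12)/(2*s^2 + 21*s + 49)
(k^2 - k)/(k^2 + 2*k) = (k - 1)/(k + 2)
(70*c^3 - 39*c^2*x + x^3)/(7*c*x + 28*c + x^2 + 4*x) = (10*c^2 - 7*c*x + x^2)/(x + 4)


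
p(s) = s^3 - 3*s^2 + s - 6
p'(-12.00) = 505.00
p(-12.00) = -2178.00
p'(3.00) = 10.00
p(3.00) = -3.00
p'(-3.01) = 46.24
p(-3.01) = -63.46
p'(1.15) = -1.93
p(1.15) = -7.30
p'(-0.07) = 1.43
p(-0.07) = -6.09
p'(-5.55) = 126.71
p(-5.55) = -274.91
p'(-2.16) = 27.96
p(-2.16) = -32.23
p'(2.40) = 3.88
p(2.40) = -7.06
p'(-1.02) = 10.24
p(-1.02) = -11.20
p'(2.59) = 5.58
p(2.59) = -6.16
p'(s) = 3*s^2 - 6*s + 1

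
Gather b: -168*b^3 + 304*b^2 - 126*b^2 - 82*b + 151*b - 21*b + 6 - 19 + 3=-168*b^3 + 178*b^2 + 48*b - 10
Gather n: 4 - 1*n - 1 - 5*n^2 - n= -5*n^2 - 2*n + 3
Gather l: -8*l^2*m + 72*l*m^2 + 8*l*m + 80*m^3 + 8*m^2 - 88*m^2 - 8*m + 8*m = -8*l^2*m + l*(72*m^2 + 8*m) + 80*m^3 - 80*m^2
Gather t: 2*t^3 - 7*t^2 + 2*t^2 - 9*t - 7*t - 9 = 2*t^3 - 5*t^2 - 16*t - 9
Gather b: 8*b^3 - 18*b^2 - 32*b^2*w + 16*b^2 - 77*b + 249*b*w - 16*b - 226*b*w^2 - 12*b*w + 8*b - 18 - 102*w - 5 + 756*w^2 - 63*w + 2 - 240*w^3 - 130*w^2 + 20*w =8*b^3 + b^2*(-32*w - 2) + b*(-226*w^2 + 237*w - 85) - 240*w^3 + 626*w^2 - 145*w - 21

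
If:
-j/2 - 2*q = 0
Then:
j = -4*q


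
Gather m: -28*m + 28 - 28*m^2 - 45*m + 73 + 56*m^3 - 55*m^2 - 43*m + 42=56*m^3 - 83*m^2 - 116*m + 143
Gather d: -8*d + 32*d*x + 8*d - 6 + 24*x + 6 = 32*d*x + 24*x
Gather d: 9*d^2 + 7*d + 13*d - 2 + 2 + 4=9*d^2 + 20*d + 4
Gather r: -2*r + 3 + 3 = 6 - 2*r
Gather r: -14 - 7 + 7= -14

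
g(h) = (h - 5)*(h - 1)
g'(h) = 2*h - 6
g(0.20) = 3.84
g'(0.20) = -5.60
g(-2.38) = 24.94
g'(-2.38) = -10.76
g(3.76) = -3.42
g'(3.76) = 1.52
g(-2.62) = 27.58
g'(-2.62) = -11.24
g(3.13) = -3.98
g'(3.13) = 0.26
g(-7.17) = 99.43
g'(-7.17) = -20.34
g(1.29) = -1.08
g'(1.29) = -3.42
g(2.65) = -3.88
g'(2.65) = -0.70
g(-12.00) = 221.00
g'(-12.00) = -30.00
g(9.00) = 32.00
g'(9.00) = 12.00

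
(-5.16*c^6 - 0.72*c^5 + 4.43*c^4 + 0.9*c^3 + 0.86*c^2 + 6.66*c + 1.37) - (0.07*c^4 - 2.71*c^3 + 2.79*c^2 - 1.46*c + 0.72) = -5.16*c^6 - 0.72*c^5 + 4.36*c^4 + 3.61*c^3 - 1.93*c^2 + 8.12*c + 0.65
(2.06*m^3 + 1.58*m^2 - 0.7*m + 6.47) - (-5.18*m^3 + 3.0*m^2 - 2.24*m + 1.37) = 7.24*m^3 - 1.42*m^2 + 1.54*m + 5.1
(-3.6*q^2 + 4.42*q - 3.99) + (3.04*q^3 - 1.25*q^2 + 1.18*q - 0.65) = 3.04*q^3 - 4.85*q^2 + 5.6*q - 4.64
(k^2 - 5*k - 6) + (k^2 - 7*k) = 2*k^2 - 12*k - 6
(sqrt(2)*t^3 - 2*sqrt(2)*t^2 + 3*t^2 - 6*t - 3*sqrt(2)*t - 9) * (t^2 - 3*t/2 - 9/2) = sqrt(2)*t^5 - 7*sqrt(2)*t^4/2 + 3*t^4 - 21*t^3/2 - 9*sqrt(2)*t^3/2 - 27*t^2/2 + 27*sqrt(2)*t^2/2 + 27*sqrt(2)*t/2 + 81*t/2 + 81/2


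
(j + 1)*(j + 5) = j^2 + 6*j + 5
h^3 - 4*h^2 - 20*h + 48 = (h - 6)*(h - 2)*(h + 4)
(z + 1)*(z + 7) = z^2 + 8*z + 7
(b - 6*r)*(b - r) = b^2 - 7*b*r + 6*r^2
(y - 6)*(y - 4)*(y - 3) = y^3 - 13*y^2 + 54*y - 72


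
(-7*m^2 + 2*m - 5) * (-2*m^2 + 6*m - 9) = 14*m^4 - 46*m^3 + 85*m^2 - 48*m + 45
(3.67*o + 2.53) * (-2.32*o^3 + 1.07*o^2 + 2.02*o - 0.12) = -8.5144*o^4 - 1.9427*o^3 + 10.1205*o^2 + 4.6702*o - 0.3036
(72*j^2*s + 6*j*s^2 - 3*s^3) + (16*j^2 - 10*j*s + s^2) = 72*j^2*s + 16*j^2 + 6*j*s^2 - 10*j*s - 3*s^3 + s^2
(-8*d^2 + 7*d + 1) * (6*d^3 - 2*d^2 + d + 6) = -48*d^5 + 58*d^4 - 16*d^3 - 43*d^2 + 43*d + 6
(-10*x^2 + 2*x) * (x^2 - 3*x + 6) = -10*x^4 + 32*x^3 - 66*x^2 + 12*x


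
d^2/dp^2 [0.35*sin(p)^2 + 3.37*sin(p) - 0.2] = -3.37*sin(p) + 0.7*cos(2*p)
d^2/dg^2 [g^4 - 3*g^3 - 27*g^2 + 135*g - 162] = 12*g^2 - 18*g - 54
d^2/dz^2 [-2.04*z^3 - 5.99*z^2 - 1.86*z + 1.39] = -12.24*z - 11.98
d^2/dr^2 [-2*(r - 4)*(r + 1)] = -4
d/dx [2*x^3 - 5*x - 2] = 6*x^2 - 5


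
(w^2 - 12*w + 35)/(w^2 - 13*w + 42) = (w - 5)/(w - 6)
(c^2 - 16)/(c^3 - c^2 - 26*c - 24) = (c - 4)/(c^2 - 5*c - 6)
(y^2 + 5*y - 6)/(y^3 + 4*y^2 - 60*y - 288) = (y - 1)/(y^2 - 2*y - 48)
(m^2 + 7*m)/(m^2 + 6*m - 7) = m/(m - 1)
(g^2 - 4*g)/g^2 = (g - 4)/g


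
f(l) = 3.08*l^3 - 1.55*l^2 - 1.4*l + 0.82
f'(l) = 9.24*l^2 - 3.1*l - 1.4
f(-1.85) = -21.40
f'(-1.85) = 35.96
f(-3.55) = -151.54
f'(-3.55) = 126.05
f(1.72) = 9.50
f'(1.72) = 20.60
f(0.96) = 0.77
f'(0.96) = 4.14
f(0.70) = 0.14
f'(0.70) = 0.96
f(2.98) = 64.39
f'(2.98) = 71.42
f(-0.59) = 0.47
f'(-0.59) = 3.65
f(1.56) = 6.56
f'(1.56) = 16.25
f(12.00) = 5083.06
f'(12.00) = 1291.96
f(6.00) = 601.90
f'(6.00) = 312.64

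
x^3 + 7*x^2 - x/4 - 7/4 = (x - 1/2)*(x + 1/2)*(x + 7)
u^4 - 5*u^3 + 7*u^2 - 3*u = u*(u - 3)*(u - 1)^2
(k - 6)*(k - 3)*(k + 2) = k^3 - 7*k^2 + 36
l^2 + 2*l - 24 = (l - 4)*(l + 6)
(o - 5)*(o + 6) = o^2 + o - 30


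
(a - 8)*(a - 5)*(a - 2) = a^3 - 15*a^2 + 66*a - 80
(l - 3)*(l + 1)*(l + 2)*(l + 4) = l^4 + 4*l^3 - 7*l^2 - 34*l - 24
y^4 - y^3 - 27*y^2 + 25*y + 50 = (y - 5)*(y - 2)*(y + 1)*(y + 5)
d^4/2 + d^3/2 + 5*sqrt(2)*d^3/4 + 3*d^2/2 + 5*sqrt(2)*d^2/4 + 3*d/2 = d*(d/2 + 1/2)*(d + sqrt(2))*(d + 3*sqrt(2)/2)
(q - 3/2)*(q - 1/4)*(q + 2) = q^3 + q^2/4 - 25*q/8 + 3/4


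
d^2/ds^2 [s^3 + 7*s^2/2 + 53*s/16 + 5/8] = 6*s + 7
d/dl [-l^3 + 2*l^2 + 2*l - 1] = -3*l^2 + 4*l + 2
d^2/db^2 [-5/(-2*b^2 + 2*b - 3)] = 20*(-2*b^2 + 2*b + 2*(2*b - 1)^2 - 3)/(2*b^2 - 2*b + 3)^3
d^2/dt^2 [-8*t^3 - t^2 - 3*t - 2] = -48*t - 2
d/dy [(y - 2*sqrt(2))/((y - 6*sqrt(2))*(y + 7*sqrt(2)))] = (-y^2 + 4*sqrt(2)*y - 80)/(y^4 + 2*sqrt(2)*y^3 - 166*y^2 - 168*sqrt(2)*y + 7056)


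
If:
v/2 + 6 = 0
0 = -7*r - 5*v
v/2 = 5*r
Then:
No Solution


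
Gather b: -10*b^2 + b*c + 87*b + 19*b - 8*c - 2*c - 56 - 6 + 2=-10*b^2 + b*(c + 106) - 10*c - 60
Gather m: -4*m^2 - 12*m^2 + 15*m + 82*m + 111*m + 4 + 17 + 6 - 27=-16*m^2 + 208*m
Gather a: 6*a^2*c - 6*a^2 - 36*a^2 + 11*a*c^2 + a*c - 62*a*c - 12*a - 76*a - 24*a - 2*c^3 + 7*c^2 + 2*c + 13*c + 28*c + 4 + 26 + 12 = a^2*(6*c - 42) + a*(11*c^2 - 61*c - 112) - 2*c^3 + 7*c^2 + 43*c + 42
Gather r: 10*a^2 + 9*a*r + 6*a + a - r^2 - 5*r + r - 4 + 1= 10*a^2 + 7*a - r^2 + r*(9*a - 4) - 3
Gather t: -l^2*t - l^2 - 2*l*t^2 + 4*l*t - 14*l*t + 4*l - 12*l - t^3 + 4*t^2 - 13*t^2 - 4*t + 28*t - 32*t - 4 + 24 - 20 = -l^2 - 8*l - t^3 + t^2*(-2*l - 9) + t*(-l^2 - 10*l - 8)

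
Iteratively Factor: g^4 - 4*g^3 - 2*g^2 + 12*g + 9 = (g - 3)*(g^3 - g^2 - 5*g - 3) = (g - 3)*(g + 1)*(g^2 - 2*g - 3) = (g - 3)*(g + 1)^2*(g - 3)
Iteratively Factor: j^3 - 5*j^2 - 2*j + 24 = (j + 2)*(j^2 - 7*j + 12) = (j - 4)*(j + 2)*(j - 3)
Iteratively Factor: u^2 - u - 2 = (u + 1)*(u - 2)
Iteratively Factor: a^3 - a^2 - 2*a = (a - 2)*(a^2 + a) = a*(a - 2)*(a + 1)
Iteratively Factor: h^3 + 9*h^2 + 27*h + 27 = (h + 3)*(h^2 + 6*h + 9) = (h + 3)^2*(h + 3)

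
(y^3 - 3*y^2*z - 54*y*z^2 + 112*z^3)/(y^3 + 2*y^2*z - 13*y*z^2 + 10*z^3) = (y^2 - y*z - 56*z^2)/(y^2 + 4*y*z - 5*z^2)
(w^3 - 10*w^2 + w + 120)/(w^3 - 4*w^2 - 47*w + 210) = (w^2 - 5*w - 24)/(w^2 + w - 42)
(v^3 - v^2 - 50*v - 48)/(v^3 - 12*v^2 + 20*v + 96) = (v^2 + 7*v + 6)/(v^2 - 4*v - 12)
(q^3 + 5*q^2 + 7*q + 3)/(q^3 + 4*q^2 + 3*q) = (q + 1)/q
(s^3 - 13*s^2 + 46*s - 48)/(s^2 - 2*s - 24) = (-s^3 + 13*s^2 - 46*s + 48)/(-s^2 + 2*s + 24)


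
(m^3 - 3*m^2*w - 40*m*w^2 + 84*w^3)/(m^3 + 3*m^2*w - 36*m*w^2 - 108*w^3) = (-m^2 + 9*m*w - 14*w^2)/(-m^2 + 3*m*w + 18*w^2)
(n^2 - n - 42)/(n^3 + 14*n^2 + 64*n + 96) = (n - 7)/(n^2 + 8*n + 16)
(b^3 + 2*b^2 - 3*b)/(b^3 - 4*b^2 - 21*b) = (b - 1)/(b - 7)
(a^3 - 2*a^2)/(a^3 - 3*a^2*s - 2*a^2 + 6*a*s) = a/(a - 3*s)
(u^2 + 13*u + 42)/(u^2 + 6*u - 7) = (u + 6)/(u - 1)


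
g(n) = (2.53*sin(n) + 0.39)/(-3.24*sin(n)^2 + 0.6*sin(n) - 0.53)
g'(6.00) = -1.74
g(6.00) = 0.33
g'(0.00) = -5.61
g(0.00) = -0.74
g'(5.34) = 0.10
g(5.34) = 0.53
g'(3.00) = 4.02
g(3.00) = -1.47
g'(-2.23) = -0.10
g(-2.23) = 0.53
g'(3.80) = 0.01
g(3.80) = 0.55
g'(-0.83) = 0.09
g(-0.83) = 0.54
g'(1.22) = 0.35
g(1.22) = -0.98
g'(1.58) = -0.01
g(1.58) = -0.92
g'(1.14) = 0.44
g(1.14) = -1.01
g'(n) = (6.48*sin(n)*cos(n) - 0.6*cos(n))*(2.53*sin(n) + 0.39)/(-3.24*sin(n)^2 + 0.6*sin(n) - 0.53)^2 + 2.53*cos(n)/(-3.24*sin(n)^2 + 0.6*sin(n) - 0.53) = (8.1972*sin(n)^2 + 2.5272*sin(n) - 1.5749)*cos(n)/(10.4976*sin(n)^4 - 3.888*sin(n)^3 + 3.7944*sin(n)^2 - 0.636*sin(n) + 0.2809)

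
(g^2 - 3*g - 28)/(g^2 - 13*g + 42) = (g + 4)/(g - 6)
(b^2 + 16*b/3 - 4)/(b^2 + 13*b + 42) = (b - 2/3)/(b + 7)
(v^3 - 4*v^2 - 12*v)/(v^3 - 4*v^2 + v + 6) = v*(v^2 - 4*v - 12)/(v^3 - 4*v^2 + v + 6)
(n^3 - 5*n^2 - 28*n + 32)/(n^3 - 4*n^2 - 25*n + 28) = (n - 8)/(n - 7)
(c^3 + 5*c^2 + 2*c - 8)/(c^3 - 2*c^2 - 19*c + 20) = (c + 2)/(c - 5)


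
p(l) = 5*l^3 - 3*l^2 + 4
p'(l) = 15*l^2 - 6*l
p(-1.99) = -47.28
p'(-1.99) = 71.34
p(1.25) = 9.08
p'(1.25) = 15.94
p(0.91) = 5.28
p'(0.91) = 6.96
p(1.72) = 20.57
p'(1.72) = 34.06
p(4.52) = 404.44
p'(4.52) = 279.34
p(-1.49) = -19.20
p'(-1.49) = 42.24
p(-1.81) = -35.48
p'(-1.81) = 60.00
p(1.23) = 8.77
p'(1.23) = 15.31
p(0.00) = 4.00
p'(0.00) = 0.00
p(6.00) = 976.00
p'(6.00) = 504.00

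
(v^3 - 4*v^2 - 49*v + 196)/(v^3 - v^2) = (v^3 - 4*v^2 - 49*v + 196)/(v^2*(v - 1))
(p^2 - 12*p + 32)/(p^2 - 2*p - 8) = (p - 8)/(p + 2)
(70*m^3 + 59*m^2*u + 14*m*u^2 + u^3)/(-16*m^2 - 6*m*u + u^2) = (35*m^2 + 12*m*u + u^2)/(-8*m + u)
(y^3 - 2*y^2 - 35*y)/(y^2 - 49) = y*(y + 5)/(y + 7)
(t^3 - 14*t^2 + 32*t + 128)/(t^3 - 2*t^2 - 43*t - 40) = (t^2 - 6*t - 16)/(t^2 + 6*t + 5)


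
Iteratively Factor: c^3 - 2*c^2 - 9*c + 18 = (c - 2)*(c^2 - 9) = (c - 2)*(c + 3)*(c - 3)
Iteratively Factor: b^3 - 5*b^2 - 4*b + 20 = (b - 2)*(b^2 - 3*b - 10) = (b - 5)*(b - 2)*(b + 2)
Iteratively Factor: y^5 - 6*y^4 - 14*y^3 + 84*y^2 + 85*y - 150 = (y + 2)*(y^4 - 8*y^3 + 2*y^2 + 80*y - 75) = (y - 1)*(y + 2)*(y^3 - 7*y^2 - 5*y + 75) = (y - 1)*(y + 2)*(y + 3)*(y^2 - 10*y + 25) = (y - 5)*(y - 1)*(y + 2)*(y + 3)*(y - 5)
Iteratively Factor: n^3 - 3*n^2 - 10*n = (n + 2)*(n^2 - 5*n) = (n - 5)*(n + 2)*(n)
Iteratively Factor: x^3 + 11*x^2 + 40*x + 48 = (x + 4)*(x^2 + 7*x + 12) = (x + 4)^2*(x + 3)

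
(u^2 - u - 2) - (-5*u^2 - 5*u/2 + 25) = 6*u^2 + 3*u/2 - 27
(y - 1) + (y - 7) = 2*y - 8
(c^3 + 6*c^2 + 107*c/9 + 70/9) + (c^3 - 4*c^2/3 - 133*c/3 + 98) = 2*c^3 + 14*c^2/3 - 292*c/9 + 952/9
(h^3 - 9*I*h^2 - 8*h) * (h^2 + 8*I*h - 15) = h^5 - I*h^4 + 49*h^3 + 71*I*h^2 + 120*h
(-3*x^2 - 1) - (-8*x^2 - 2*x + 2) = 5*x^2 + 2*x - 3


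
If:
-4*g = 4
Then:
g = -1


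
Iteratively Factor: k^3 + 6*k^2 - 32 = (k + 4)*(k^2 + 2*k - 8) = (k - 2)*(k + 4)*(k + 4)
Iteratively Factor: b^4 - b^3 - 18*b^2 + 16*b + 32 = (b - 4)*(b^3 + 3*b^2 - 6*b - 8) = (b - 4)*(b + 1)*(b^2 + 2*b - 8) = (b - 4)*(b - 2)*(b + 1)*(b + 4)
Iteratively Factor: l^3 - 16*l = (l + 4)*(l^2 - 4*l) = l*(l + 4)*(l - 4)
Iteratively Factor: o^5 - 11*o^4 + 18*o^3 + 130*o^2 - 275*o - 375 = (o - 5)*(o^4 - 6*o^3 - 12*o^2 + 70*o + 75) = (o - 5)^2*(o^3 - o^2 - 17*o - 15) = (o - 5)^2*(o + 3)*(o^2 - 4*o - 5) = (o - 5)^3*(o + 3)*(o + 1)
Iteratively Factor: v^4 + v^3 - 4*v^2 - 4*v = (v - 2)*(v^3 + 3*v^2 + 2*v) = (v - 2)*(v + 2)*(v^2 + v) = (v - 2)*(v + 1)*(v + 2)*(v)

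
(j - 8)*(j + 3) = j^2 - 5*j - 24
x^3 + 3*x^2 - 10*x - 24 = (x - 3)*(x + 2)*(x + 4)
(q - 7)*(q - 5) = q^2 - 12*q + 35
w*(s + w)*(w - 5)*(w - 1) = s*w^3 - 6*s*w^2 + 5*s*w + w^4 - 6*w^3 + 5*w^2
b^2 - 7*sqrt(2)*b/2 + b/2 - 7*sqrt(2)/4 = (b + 1/2)*(b - 7*sqrt(2)/2)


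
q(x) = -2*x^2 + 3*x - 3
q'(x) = 3 - 4*x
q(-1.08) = -8.57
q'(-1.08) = 7.32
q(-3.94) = -45.87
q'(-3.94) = 18.76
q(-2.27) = -20.12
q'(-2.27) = 12.08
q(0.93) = -1.94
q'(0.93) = -0.72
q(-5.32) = -75.56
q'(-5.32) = 24.28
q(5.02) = -38.34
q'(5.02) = -17.08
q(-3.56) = -39.03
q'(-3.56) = 17.24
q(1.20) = -2.28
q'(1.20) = -1.80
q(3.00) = -12.00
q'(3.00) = -9.00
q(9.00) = -138.00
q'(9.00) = -33.00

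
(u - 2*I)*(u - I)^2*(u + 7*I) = u^4 + 3*I*u^3 + 23*u^2 - 33*I*u - 14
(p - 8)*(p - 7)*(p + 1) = p^3 - 14*p^2 + 41*p + 56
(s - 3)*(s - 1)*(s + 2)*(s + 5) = s^4 + 3*s^3 - 15*s^2 - 19*s + 30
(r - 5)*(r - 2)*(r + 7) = r^3 - 39*r + 70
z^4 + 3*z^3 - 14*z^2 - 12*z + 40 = (z - 2)^2*(z + 2)*(z + 5)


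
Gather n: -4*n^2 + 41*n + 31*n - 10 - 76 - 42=-4*n^2 + 72*n - 128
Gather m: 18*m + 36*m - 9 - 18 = 54*m - 27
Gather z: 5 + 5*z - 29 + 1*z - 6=6*z - 30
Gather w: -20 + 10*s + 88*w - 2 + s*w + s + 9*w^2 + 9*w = 11*s + 9*w^2 + w*(s + 97) - 22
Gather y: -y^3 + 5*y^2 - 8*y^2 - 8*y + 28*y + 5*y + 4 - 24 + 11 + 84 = -y^3 - 3*y^2 + 25*y + 75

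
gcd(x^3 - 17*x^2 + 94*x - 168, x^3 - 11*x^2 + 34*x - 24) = x^2 - 10*x + 24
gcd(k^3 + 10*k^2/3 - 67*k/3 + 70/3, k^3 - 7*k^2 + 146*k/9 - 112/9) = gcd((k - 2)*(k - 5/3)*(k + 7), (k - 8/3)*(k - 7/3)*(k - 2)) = k - 2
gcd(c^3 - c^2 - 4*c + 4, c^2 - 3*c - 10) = c + 2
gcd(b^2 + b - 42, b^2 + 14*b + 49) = b + 7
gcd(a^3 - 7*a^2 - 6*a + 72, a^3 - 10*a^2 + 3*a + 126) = a^2 - 3*a - 18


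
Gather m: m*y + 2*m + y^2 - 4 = m*(y + 2) + y^2 - 4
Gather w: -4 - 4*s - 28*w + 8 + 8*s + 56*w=4*s + 28*w + 4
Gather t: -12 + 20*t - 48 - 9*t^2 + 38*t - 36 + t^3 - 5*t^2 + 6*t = t^3 - 14*t^2 + 64*t - 96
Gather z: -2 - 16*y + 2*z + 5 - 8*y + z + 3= -24*y + 3*z + 6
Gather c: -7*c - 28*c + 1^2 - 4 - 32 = -35*c - 35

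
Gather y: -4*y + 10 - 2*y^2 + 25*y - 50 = -2*y^2 + 21*y - 40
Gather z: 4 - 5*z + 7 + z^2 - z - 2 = z^2 - 6*z + 9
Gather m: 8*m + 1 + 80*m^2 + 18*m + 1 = 80*m^2 + 26*m + 2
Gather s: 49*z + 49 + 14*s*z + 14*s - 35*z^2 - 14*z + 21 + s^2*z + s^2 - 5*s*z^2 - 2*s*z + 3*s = s^2*(z + 1) + s*(-5*z^2 + 12*z + 17) - 35*z^2 + 35*z + 70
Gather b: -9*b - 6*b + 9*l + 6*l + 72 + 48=-15*b + 15*l + 120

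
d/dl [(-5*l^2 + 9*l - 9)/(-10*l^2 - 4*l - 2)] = (55*l^2 - 80*l - 27)/(2*(25*l^4 + 20*l^3 + 14*l^2 + 4*l + 1))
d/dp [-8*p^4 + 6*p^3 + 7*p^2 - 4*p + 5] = -32*p^3 + 18*p^2 + 14*p - 4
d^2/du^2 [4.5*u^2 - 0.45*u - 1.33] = 9.00000000000000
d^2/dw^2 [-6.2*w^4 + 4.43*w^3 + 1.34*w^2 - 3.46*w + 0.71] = -74.4*w^2 + 26.58*w + 2.68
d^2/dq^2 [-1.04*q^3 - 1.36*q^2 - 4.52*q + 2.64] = -6.24*q - 2.72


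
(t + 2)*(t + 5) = t^2 + 7*t + 10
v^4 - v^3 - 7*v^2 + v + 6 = (v - 3)*(v - 1)*(v + 1)*(v + 2)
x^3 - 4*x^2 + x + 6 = (x - 3)*(x - 2)*(x + 1)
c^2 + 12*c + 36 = (c + 6)^2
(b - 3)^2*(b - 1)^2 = b^4 - 8*b^3 + 22*b^2 - 24*b + 9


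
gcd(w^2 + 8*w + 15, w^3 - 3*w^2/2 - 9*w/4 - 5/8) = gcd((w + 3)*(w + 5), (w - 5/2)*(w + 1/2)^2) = 1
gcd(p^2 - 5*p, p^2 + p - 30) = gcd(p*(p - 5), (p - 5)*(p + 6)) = p - 5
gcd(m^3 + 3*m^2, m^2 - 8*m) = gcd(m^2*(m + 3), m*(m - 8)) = m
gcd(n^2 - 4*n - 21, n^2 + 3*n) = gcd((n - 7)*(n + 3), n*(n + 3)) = n + 3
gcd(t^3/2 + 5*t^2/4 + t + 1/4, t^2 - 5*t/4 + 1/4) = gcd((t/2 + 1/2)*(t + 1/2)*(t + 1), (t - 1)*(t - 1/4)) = 1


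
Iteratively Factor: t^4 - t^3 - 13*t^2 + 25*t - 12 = (t - 1)*(t^3 - 13*t + 12) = (t - 3)*(t - 1)*(t^2 + 3*t - 4) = (t - 3)*(t - 1)^2*(t + 4)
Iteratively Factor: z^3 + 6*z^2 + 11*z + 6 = (z + 1)*(z^2 + 5*z + 6) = (z + 1)*(z + 2)*(z + 3)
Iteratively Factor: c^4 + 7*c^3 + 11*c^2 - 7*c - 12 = (c + 1)*(c^3 + 6*c^2 + 5*c - 12) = (c - 1)*(c + 1)*(c^2 + 7*c + 12) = (c - 1)*(c + 1)*(c + 3)*(c + 4)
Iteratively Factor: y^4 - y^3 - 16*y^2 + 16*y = (y + 4)*(y^3 - 5*y^2 + 4*y) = (y - 1)*(y + 4)*(y^2 - 4*y) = y*(y - 1)*(y + 4)*(y - 4)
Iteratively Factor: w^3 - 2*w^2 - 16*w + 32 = (w - 2)*(w^2 - 16) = (w - 4)*(w - 2)*(w + 4)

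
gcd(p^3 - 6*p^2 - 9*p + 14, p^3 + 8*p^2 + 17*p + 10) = p + 2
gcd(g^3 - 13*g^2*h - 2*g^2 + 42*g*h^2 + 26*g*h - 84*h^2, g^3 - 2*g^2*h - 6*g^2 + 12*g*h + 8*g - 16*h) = g - 2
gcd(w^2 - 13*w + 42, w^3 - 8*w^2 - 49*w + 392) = w - 7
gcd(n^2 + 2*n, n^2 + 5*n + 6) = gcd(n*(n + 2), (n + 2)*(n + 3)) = n + 2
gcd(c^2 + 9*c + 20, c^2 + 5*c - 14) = 1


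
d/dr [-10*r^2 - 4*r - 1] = -20*r - 4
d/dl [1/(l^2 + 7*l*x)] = (-2*l - 7*x)/(l^2*(l + 7*x)^2)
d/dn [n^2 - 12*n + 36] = 2*n - 12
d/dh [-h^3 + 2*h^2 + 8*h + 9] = -3*h^2 + 4*h + 8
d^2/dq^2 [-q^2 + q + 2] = -2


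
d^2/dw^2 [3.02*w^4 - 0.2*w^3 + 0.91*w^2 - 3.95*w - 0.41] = 36.24*w^2 - 1.2*w + 1.82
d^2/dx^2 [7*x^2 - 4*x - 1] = 14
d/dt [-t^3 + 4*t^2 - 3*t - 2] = -3*t^2 + 8*t - 3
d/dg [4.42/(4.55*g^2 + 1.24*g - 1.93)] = (-40.222*g - 5.4808)/(4.55*g^2 + 1.24*g - 1.93)^2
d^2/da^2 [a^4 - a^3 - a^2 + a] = 12*a^2 - 6*a - 2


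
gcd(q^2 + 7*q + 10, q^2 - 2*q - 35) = q + 5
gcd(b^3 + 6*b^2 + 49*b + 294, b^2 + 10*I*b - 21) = b + 7*I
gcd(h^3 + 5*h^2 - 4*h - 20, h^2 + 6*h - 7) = 1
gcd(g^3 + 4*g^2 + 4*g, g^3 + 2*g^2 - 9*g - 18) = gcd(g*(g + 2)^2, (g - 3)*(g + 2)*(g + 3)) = g + 2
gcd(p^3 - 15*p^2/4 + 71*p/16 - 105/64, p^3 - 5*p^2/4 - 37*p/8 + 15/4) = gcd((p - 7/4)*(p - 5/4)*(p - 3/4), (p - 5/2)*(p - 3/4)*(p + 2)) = p - 3/4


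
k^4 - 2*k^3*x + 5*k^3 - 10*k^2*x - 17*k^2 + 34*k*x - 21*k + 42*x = (k - 3)*(k + 1)*(k + 7)*(k - 2*x)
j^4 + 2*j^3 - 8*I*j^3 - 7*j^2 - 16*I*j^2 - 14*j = j*(j + 2)*(j - 7*I)*(j - I)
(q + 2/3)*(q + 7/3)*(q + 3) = q^3 + 6*q^2 + 95*q/9 + 14/3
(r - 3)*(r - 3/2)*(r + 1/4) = r^3 - 17*r^2/4 + 27*r/8 + 9/8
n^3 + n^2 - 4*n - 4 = (n - 2)*(n + 1)*(n + 2)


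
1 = 1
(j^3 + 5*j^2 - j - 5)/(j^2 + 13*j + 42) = (j^3 + 5*j^2 - j - 5)/(j^2 + 13*j + 42)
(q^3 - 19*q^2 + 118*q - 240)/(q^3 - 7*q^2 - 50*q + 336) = (q - 5)/(q + 7)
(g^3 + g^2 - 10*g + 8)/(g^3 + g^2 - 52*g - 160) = (g^2 - 3*g + 2)/(g^2 - 3*g - 40)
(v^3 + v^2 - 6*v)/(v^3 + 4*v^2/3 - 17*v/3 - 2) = 3*v/(3*v + 1)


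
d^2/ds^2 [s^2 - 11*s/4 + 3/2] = 2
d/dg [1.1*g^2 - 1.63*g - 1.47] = 2.2*g - 1.63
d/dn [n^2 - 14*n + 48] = 2*n - 14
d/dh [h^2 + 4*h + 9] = 2*h + 4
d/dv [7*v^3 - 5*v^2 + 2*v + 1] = 21*v^2 - 10*v + 2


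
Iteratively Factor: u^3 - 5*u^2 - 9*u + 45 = (u + 3)*(u^2 - 8*u + 15) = (u - 5)*(u + 3)*(u - 3)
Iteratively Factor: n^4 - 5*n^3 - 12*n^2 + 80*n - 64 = (n - 4)*(n^3 - n^2 - 16*n + 16) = (n - 4)*(n + 4)*(n^2 - 5*n + 4) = (n - 4)^2*(n + 4)*(n - 1)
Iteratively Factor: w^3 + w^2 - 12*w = (w + 4)*(w^2 - 3*w) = (w - 3)*(w + 4)*(w)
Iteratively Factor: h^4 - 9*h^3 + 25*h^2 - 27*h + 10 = (h - 1)*(h^3 - 8*h^2 + 17*h - 10) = (h - 2)*(h - 1)*(h^2 - 6*h + 5) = (h - 5)*(h - 2)*(h - 1)*(h - 1)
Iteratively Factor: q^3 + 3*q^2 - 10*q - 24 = (q + 4)*(q^2 - q - 6) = (q + 2)*(q + 4)*(q - 3)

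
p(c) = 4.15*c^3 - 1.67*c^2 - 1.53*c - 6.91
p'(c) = 12.45*c^2 - 3.34*c - 1.53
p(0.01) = -6.93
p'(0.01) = -1.56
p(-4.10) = -314.73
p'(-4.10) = 221.45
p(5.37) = 579.36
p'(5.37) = 339.55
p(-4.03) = -299.49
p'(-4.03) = 214.13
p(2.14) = 22.84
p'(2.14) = 48.34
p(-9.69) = -3924.78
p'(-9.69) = 1199.84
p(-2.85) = -112.18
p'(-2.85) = 109.11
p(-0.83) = -9.16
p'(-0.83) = 9.82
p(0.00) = -6.91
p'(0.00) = -1.53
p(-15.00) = -14365.96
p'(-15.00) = 2849.82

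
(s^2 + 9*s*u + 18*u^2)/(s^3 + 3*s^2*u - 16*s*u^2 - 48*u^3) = (s + 6*u)/(s^2 - 16*u^2)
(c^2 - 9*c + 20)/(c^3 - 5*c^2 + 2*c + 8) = (c - 5)/(c^2 - c - 2)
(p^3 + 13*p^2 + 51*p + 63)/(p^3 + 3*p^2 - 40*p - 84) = (p^2 + 6*p + 9)/(p^2 - 4*p - 12)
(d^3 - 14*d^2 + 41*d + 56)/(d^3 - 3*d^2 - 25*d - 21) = (d - 8)/(d + 3)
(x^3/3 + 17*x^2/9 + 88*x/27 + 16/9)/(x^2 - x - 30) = (9*x^3 + 51*x^2 + 88*x + 48)/(27*(x^2 - x - 30))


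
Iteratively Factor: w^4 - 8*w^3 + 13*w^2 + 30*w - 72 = (w - 3)*(w^3 - 5*w^2 - 2*w + 24) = (w - 3)^2*(w^2 - 2*w - 8) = (w - 4)*(w - 3)^2*(w + 2)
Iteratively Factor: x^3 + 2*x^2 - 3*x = (x - 1)*(x^2 + 3*x) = x*(x - 1)*(x + 3)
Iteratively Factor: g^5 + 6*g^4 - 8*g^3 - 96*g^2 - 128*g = (g + 2)*(g^4 + 4*g^3 - 16*g^2 - 64*g) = (g + 2)*(g + 4)*(g^3 - 16*g) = g*(g + 2)*(g + 4)*(g^2 - 16) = g*(g - 4)*(g + 2)*(g + 4)*(g + 4)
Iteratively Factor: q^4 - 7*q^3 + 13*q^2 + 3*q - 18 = (q + 1)*(q^3 - 8*q^2 + 21*q - 18) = (q - 3)*(q + 1)*(q^2 - 5*q + 6) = (q - 3)^2*(q + 1)*(q - 2)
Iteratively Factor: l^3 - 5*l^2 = (l - 5)*(l^2) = l*(l - 5)*(l)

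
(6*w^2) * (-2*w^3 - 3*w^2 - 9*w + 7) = -12*w^5 - 18*w^4 - 54*w^3 + 42*w^2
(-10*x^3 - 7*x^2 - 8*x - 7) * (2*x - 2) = -20*x^4 + 6*x^3 - 2*x^2 + 2*x + 14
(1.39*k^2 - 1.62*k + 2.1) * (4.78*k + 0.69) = 6.6442*k^3 - 6.7845*k^2 + 8.9202*k + 1.449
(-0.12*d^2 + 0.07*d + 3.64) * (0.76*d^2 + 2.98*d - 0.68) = -0.0912*d^4 - 0.3044*d^3 + 3.0566*d^2 + 10.7996*d - 2.4752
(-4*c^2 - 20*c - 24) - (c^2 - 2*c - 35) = -5*c^2 - 18*c + 11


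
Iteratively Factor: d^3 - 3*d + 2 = (d - 1)*(d^2 + d - 2) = (d - 1)^2*(d + 2)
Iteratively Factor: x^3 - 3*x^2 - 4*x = (x + 1)*(x^2 - 4*x) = (x - 4)*(x + 1)*(x)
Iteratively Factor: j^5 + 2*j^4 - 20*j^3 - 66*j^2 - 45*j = (j)*(j^4 + 2*j^3 - 20*j^2 - 66*j - 45) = j*(j - 5)*(j^3 + 7*j^2 + 15*j + 9) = j*(j - 5)*(j + 3)*(j^2 + 4*j + 3) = j*(j - 5)*(j + 1)*(j + 3)*(j + 3)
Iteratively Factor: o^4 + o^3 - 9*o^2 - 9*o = (o + 3)*(o^3 - 2*o^2 - 3*o) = o*(o + 3)*(o^2 - 2*o - 3) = o*(o + 1)*(o + 3)*(o - 3)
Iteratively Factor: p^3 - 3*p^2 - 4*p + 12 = (p - 3)*(p^2 - 4) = (p - 3)*(p - 2)*(p + 2)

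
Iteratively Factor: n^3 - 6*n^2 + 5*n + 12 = (n - 4)*(n^2 - 2*n - 3) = (n - 4)*(n - 3)*(n + 1)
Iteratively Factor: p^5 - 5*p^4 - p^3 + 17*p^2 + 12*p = (p)*(p^4 - 5*p^3 - p^2 + 17*p + 12) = p*(p + 1)*(p^3 - 6*p^2 + 5*p + 12) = p*(p + 1)^2*(p^2 - 7*p + 12) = p*(p - 3)*(p + 1)^2*(p - 4)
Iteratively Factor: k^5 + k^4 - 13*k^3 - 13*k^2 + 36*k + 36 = (k - 2)*(k^4 + 3*k^3 - 7*k^2 - 27*k - 18) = (k - 2)*(k + 3)*(k^3 - 7*k - 6) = (k - 3)*(k - 2)*(k + 3)*(k^2 + 3*k + 2) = (k - 3)*(k - 2)*(k + 2)*(k + 3)*(k + 1)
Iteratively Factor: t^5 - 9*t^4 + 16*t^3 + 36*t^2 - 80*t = (t)*(t^4 - 9*t^3 + 16*t^2 + 36*t - 80) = t*(t + 2)*(t^3 - 11*t^2 + 38*t - 40) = t*(t - 5)*(t + 2)*(t^2 - 6*t + 8) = t*(t - 5)*(t - 2)*(t + 2)*(t - 4)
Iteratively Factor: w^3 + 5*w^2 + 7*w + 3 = (w + 1)*(w^2 + 4*w + 3) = (w + 1)^2*(w + 3)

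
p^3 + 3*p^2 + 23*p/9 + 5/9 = (p + 1/3)*(p + 1)*(p + 5/3)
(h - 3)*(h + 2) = h^2 - h - 6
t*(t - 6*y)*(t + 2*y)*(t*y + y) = t^4*y - 4*t^3*y^2 + t^3*y - 12*t^2*y^3 - 4*t^2*y^2 - 12*t*y^3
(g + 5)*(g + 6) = g^2 + 11*g + 30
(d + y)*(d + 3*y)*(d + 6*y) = d^3 + 10*d^2*y + 27*d*y^2 + 18*y^3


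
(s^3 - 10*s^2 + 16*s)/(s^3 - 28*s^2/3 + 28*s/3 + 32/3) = 3*s/(3*s + 2)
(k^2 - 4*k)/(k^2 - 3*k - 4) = k/(k + 1)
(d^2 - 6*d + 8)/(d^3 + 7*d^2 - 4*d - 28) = (d - 4)/(d^2 + 9*d + 14)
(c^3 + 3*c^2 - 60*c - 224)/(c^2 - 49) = (c^2 - 4*c - 32)/(c - 7)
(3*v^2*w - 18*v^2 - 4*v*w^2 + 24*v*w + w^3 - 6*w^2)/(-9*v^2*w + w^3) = (-v*w + 6*v + w^2 - 6*w)/(w*(3*v + w))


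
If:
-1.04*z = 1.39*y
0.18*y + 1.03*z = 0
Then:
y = 0.00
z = 0.00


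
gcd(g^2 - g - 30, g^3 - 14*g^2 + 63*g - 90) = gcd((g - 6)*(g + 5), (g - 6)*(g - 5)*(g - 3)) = g - 6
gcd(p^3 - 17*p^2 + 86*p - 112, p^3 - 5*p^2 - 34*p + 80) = p^2 - 10*p + 16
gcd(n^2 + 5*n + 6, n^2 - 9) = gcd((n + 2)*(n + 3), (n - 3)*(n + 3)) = n + 3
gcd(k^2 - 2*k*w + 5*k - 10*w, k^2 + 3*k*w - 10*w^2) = -k + 2*w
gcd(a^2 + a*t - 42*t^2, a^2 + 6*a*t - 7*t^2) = a + 7*t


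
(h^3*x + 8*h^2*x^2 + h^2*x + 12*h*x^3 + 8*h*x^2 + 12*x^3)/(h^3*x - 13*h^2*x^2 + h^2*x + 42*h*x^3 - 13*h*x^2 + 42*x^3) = (h^2 + 8*h*x + 12*x^2)/(h^2 - 13*h*x + 42*x^2)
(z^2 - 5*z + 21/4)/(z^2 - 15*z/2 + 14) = (z - 3/2)/(z - 4)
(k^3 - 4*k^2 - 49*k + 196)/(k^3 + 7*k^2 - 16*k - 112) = (k - 7)/(k + 4)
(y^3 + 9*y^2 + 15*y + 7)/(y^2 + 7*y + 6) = (y^2 + 8*y + 7)/(y + 6)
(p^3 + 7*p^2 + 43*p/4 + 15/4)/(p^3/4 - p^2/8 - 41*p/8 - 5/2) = 2*(2*p^2 + 13*p + 15)/(p^2 - p - 20)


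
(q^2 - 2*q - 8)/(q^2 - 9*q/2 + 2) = 2*(q + 2)/(2*q - 1)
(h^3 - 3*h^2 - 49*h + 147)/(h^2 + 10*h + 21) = (h^2 - 10*h + 21)/(h + 3)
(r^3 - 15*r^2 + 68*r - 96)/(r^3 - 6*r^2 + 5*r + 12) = (r - 8)/(r + 1)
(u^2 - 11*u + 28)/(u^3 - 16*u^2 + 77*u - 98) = (u - 4)/(u^2 - 9*u + 14)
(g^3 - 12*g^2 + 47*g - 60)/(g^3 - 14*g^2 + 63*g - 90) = (g - 4)/(g - 6)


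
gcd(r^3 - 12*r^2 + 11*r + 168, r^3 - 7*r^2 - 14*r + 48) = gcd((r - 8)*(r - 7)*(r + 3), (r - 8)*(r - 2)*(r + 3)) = r^2 - 5*r - 24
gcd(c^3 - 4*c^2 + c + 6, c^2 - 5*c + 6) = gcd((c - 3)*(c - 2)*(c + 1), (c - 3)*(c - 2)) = c^2 - 5*c + 6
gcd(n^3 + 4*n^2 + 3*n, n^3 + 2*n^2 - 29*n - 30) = n + 1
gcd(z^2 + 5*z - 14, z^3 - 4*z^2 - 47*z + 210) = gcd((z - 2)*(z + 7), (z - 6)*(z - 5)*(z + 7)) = z + 7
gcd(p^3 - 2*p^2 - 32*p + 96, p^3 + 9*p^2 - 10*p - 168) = p^2 + 2*p - 24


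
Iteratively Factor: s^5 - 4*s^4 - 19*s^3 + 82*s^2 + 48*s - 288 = (s + 2)*(s^4 - 6*s^3 - 7*s^2 + 96*s - 144) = (s - 4)*(s + 2)*(s^3 - 2*s^2 - 15*s + 36) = (s - 4)*(s + 2)*(s + 4)*(s^2 - 6*s + 9) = (s - 4)*(s - 3)*(s + 2)*(s + 4)*(s - 3)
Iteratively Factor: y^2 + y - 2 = (y + 2)*(y - 1)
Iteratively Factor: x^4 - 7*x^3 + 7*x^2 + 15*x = (x - 5)*(x^3 - 2*x^2 - 3*x) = (x - 5)*(x - 3)*(x^2 + x) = x*(x - 5)*(x - 3)*(x + 1)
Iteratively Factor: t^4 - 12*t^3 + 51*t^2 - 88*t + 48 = (t - 4)*(t^3 - 8*t^2 + 19*t - 12) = (t - 4)*(t - 3)*(t^2 - 5*t + 4) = (t - 4)*(t - 3)*(t - 1)*(t - 4)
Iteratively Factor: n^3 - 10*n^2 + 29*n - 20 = (n - 1)*(n^2 - 9*n + 20) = (n - 4)*(n - 1)*(n - 5)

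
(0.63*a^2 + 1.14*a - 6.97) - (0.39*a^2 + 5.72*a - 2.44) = 0.24*a^2 - 4.58*a - 4.53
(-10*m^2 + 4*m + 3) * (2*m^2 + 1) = -20*m^4 + 8*m^3 - 4*m^2 + 4*m + 3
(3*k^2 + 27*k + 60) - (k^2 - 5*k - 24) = 2*k^2 + 32*k + 84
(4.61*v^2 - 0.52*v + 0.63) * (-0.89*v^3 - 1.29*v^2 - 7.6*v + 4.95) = -4.1029*v^5 - 5.4841*v^4 - 34.9259*v^3 + 25.9588*v^2 - 7.362*v + 3.1185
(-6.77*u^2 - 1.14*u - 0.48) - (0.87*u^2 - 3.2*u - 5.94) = -7.64*u^2 + 2.06*u + 5.46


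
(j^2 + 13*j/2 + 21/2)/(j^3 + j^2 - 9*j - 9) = (j + 7/2)/(j^2 - 2*j - 3)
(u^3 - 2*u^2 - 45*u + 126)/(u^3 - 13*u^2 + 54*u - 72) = (u + 7)/(u - 4)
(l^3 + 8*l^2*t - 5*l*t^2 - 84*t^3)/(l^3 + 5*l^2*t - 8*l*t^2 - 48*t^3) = (l + 7*t)/(l + 4*t)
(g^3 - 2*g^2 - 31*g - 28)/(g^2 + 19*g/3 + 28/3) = 3*(g^2 - 6*g - 7)/(3*g + 7)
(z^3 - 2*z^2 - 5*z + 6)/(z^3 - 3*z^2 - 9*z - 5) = (-z^3 + 2*z^2 + 5*z - 6)/(-z^3 + 3*z^2 + 9*z + 5)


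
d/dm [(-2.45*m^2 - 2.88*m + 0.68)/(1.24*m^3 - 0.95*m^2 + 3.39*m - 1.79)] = (3.038*m^4 + 7.1424*m^3 - 13.5711*m^2 + 10.063*m + 2.85)/(1.5376*m^6 - 2.356*m^5 + 9.3097*m^4 - 10.8802*m^3 + 14.8931*m^2 - 12.1362*m + 3.2041)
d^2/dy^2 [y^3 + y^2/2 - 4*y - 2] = 6*y + 1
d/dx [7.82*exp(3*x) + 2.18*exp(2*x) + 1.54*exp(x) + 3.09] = (23.46*exp(2*x) + 4.36*exp(x) + 1.54)*exp(x)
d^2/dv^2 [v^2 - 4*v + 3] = 2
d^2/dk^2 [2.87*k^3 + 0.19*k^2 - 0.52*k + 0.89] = 17.22*k + 0.38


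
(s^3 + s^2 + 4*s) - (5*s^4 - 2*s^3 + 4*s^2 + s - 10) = -5*s^4 + 3*s^3 - 3*s^2 + 3*s + 10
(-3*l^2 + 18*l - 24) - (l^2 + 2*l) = -4*l^2 + 16*l - 24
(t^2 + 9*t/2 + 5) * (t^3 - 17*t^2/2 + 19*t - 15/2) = t^5 - 4*t^4 - 57*t^3/4 + 71*t^2/2 + 245*t/4 - 75/2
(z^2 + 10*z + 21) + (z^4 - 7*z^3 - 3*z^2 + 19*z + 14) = z^4 - 7*z^3 - 2*z^2 + 29*z + 35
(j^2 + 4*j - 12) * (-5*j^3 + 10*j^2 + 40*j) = -5*j^5 - 10*j^4 + 140*j^3 + 40*j^2 - 480*j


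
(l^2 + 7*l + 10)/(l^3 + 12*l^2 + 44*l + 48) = (l + 5)/(l^2 + 10*l + 24)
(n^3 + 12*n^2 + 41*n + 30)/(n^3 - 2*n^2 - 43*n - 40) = (n + 6)/(n - 8)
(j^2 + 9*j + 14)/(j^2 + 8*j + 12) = (j + 7)/(j + 6)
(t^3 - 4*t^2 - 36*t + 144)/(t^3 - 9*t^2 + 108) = (t^2 + 2*t - 24)/(t^2 - 3*t - 18)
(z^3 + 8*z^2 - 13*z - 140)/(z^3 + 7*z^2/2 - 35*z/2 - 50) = 2*(z + 7)/(2*z + 5)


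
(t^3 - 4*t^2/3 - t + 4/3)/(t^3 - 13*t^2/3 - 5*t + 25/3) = (3*t^2 - t - 4)/(3*t^2 - 10*t - 25)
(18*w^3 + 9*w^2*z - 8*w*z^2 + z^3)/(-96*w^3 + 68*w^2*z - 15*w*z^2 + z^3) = (-6*w^2 - 5*w*z + z^2)/(32*w^2 - 12*w*z + z^2)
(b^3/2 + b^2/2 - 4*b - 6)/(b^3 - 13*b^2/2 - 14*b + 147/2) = (b^2 + 4*b + 4)/(2*b^2 - 7*b - 49)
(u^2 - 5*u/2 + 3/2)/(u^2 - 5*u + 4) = (u - 3/2)/(u - 4)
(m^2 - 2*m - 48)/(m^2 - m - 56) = (m + 6)/(m + 7)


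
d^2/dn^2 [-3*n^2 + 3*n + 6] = -6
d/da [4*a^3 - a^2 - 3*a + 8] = 12*a^2 - 2*a - 3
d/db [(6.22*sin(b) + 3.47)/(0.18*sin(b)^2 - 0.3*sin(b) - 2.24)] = (-1.2492*sin(b) + 0.5598*cos(2*b) - 13.4516)*cos(b)/(-0.18*sin(b)^2 + 0.3*sin(b) + 2.24)^2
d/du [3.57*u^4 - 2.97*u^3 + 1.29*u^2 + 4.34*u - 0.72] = 14.28*u^3 - 8.91*u^2 + 2.58*u + 4.34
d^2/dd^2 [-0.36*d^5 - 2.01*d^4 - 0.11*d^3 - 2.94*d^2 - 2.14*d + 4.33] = -7.2*d^3 - 24.12*d^2 - 0.66*d - 5.88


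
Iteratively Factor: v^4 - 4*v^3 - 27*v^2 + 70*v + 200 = (v + 2)*(v^3 - 6*v^2 - 15*v + 100) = (v - 5)*(v + 2)*(v^2 - v - 20) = (v - 5)*(v + 2)*(v + 4)*(v - 5)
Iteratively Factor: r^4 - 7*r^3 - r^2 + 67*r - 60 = (r - 1)*(r^3 - 6*r^2 - 7*r + 60) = (r - 5)*(r - 1)*(r^2 - r - 12) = (r - 5)*(r - 4)*(r - 1)*(r + 3)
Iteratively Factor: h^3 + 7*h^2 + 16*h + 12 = (h + 2)*(h^2 + 5*h + 6) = (h + 2)^2*(h + 3)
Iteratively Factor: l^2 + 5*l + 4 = (l + 4)*(l + 1)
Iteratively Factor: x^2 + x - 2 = (x + 2)*(x - 1)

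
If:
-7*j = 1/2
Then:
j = -1/14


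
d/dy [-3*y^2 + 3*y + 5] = 3 - 6*y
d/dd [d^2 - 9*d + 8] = 2*d - 9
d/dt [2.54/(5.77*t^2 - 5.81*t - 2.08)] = (14.7574 - 29.3116*t)/(-5.77*t^2 + 5.81*t + 2.08)^2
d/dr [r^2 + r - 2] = 2*r + 1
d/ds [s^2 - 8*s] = 2*s - 8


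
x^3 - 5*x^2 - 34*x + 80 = (x - 8)*(x - 2)*(x + 5)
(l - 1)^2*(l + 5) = l^3 + 3*l^2 - 9*l + 5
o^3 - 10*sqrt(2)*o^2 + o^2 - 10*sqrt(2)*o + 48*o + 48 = (o + 1)*(o - 6*sqrt(2))*(o - 4*sqrt(2))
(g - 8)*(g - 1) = g^2 - 9*g + 8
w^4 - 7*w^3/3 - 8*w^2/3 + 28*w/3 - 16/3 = (w - 2)*(w - 4/3)*(w - 1)*(w + 2)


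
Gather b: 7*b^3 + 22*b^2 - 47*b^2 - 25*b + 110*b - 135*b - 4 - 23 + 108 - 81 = 7*b^3 - 25*b^2 - 50*b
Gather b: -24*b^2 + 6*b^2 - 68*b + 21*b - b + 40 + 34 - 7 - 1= -18*b^2 - 48*b + 66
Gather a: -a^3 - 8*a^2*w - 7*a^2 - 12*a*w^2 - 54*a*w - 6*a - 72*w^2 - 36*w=-a^3 + a^2*(-8*w - 7) + a*(-12*w^2 - 54*w - 6) - 72*w^2 - 36*w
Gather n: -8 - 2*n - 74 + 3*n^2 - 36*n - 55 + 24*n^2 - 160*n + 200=27*n^2 - 198*n + 63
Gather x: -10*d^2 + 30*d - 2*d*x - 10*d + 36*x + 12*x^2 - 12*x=-10*d^2 + 20*d + 12*x^2 + x*(24 - 2*d)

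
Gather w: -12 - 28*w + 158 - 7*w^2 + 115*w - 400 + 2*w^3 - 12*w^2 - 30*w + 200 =2*w^3 - 19*w^2 + 57*w - 54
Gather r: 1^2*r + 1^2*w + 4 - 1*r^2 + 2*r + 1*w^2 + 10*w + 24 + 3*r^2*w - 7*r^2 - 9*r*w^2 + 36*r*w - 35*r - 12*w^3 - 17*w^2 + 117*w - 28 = r^2*(3*w - 8) + r*(-9*w^2 + 36*w - 32) - 12*w^3 - 16*w^2 + 128*w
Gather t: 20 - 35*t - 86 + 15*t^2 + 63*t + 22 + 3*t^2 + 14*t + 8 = 18*t^2 + 42*t - 36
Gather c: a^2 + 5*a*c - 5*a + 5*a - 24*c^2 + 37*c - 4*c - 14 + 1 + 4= a^2 - 24*c^2 + c*(5*a + 33) - 9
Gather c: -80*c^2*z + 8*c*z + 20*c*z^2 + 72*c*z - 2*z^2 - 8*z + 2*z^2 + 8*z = -80*c^2*z + c*(20*z^2 + 80*z)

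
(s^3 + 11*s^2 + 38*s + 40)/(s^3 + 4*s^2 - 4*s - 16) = (s + 5)/(s - 2)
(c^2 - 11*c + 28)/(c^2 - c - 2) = (-c^2 + 11*c - 28)/(-c^2 + c + 2)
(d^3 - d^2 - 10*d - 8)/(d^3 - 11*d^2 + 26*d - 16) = (d^3 - d^2 - 10*d - 8)/(d^3 - 11*d^2 + 26*d - 16)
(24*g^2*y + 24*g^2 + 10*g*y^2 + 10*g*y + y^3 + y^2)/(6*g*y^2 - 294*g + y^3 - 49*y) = (4*g*y + 4*g + y^2 + y)/(y^2 - 49)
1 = 1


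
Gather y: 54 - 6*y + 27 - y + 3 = 84 - 7*y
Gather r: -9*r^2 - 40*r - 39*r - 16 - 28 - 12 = -9*r^2 - 79*r - 56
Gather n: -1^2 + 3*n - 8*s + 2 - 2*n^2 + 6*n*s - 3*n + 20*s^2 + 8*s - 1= -2*n^2 + 6*n*s + 20*s^2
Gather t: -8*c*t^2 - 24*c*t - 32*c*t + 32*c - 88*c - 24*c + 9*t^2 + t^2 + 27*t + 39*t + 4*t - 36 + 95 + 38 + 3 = -80*c + t^2*(10 - 8*c) + t*(70 - 56*c) + 100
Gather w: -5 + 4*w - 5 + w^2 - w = w^2 + 3*w - 10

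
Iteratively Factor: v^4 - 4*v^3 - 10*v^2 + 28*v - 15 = (v - 5)*(v^3 + v^2 - 5*v + 3) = (v - 5)*(v + 3)*(v^2 - 2*v + 1) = (v - 5)*(v - 1)*(v + 3)*(v - 1)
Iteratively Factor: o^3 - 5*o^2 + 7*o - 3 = (o - 3)*(o^2 - 2*o + 1) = (o - 3)*(o - 1)*(o - 1)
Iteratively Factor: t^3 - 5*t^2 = (t)*(t^2 - 5*t) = t*(t - 5)*(t)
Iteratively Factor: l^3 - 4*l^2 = (l)*(l^2 - 4*l) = l*(l - 4)*(l)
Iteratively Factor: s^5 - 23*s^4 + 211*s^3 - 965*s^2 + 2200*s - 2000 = (s - 4)*(s^4 - 19*s^3 + 135*s^2 - 425*s + 500) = (s - 5)*(s - 4)*(s^3 - 14*s^2 + 65*s - 100) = (s - 5)^2*(s - 4)*(s^2 - 9*s + 20) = (s - 5)^3*(s - 4)*(s - 4)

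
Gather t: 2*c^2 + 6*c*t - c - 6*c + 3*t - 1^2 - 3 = 2*c^2 - 7*c + t*(6*c + 3) - 4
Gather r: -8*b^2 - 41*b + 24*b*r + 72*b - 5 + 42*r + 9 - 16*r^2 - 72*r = -8*b^2 + 31*b - 16*r^2 + r*(24*b - 30) + 4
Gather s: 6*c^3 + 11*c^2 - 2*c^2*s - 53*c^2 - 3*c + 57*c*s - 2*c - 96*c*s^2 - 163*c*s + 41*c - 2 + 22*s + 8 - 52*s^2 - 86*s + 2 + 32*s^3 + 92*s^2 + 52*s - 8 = 6*c^3 - 42*c^2 + 36*c + 32*s^3 + s^2*(40 - 96*c) + s*(-2*c^2 - 106*c - 12)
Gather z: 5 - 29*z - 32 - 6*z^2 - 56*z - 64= -6*z^2 - 85*z - 91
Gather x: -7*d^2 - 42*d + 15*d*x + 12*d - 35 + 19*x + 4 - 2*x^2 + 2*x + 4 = -7*d^2 - 30*d - 2*x^2 + x*(15*d + 21) - 27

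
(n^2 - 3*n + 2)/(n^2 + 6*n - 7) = (n - 2)/(n + 7)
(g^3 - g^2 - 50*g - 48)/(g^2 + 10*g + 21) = (g^3 - g^2 - 50*g - 48)/(g^2 + 10*g + 21)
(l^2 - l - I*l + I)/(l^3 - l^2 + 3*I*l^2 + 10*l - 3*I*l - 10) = (l - I)/(l^2 + 3*I*l + 10)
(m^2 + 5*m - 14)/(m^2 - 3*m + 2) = (m + 7)/(m - 1)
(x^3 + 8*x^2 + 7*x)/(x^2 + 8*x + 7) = x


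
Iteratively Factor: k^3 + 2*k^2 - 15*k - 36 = (k + 3)*(k^2 - k - 12) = (k + 3)^2*(k - 4)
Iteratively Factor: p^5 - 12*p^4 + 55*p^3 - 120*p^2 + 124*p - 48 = (p - 2)*(p^4 - 10*p^3 + 35*p^2 - 50*p + 24) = (p - 2)*(p - 1)*(p^3 - 9*p^2 + 26*p - 24) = (p - 2)^2*(p - 1)*(p^2 - 7*p + 12) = (p - 3)*(p - 2)^2*(p - 1)*(p - 4)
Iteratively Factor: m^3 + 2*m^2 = (m)*(m^2 + 2*m) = m*(m + 2)*(m)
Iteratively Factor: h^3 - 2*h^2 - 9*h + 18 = (h - 2)*(h^2 - 9) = (h - 2)*(h + 3)*(h - 3)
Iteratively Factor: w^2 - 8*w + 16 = (w - 4)*(w - 4)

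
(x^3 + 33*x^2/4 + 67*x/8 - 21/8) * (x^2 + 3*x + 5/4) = x^5 + 45*x^4/4 + 275*x^3/8 + 525*x^2/16 + 83*x/32 - 105/32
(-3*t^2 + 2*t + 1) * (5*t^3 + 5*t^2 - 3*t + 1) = -15*t^5 - 5*t^4 + 24*t^3 - 4*t^2 - t + 1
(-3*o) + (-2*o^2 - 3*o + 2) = -2*o^2 - 6*o + 2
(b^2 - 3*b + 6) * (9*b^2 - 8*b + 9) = 9*b^4 - 35*b^3 + 87*b^2 - 75*b + 54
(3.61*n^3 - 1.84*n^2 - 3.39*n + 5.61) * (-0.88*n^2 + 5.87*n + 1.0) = -3.1768*n^5 + 22.8099*n^4 - 4.2076*n^3 - 26.6761*n^2 + 29.5407*n + 5.61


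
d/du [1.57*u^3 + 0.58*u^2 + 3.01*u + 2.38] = 4.71*u^2 + 1.16*u + 3.01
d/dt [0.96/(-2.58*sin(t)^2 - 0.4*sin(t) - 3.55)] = (4.9536*sin(t) + 0.384)*cos(t)/(2.58*sin(t)^2 + 0.4*sin(t) + 3.55)^2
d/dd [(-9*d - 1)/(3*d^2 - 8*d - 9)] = (27*d^2 + 6*d + 73)/(9*d^4 - 48*d^3 + 10*d^2 + 144*d + 81)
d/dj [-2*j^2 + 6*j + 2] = 6 - 4*j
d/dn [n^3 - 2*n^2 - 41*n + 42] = 3*n^2 - 4*n - 41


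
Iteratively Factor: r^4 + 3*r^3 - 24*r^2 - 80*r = (r)*(r^3 + 3*r^2 - 24*r - 80) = r*(r + 4)*(r^2 - r - 20) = r*(r + 4)^2*(r - 5)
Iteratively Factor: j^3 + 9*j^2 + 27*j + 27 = (j + 3)*(j^2 + 6*j + 9) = (j + 3)^2*(j + 3)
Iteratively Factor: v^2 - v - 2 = (v - 2)*(v + 1)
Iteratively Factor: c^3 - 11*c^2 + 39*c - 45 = (c - 3)*(c^2 - 8*c + 15) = (c - 3)^2*(c - 5)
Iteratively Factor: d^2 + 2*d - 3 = (d - 1)*(d + 3)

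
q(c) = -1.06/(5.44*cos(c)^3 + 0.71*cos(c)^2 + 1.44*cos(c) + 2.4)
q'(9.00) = -1.01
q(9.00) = 0.43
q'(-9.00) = 1.01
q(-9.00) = 0.43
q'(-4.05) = -21.03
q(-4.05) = -2.05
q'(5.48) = 0.25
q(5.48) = -0.19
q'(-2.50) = 5.70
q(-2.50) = 0.97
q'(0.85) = -0.28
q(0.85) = -0.20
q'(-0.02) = 0.00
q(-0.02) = -0.11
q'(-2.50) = 5.70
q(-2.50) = 0.97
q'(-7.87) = 0.27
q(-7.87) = -0.45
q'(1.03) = -0.36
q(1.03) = -0.26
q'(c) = -1.06*(16.32*sin(c)*cos(c)^2 + 1.42*sin(c)*cos(c) + 1.44*sin(c))/(5.44*cos(c)^3 + 0.71*cos(c)^2 + 1.44*cos(c) + 2.4)^2 = (17.2992*sin(c)^2 - 1.5052*cos(c) - 18.8256)*sin(c)/(5.44*cos(c)^3 + 0.71*cos(c)^2 + 1.44*cos(c) + 2.4)^2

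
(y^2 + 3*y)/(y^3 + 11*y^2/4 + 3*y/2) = 4*(y + 3)/(4*y^2 + 11*y + 6)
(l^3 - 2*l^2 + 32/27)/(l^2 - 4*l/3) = l - 2/3 - 8/(9*l)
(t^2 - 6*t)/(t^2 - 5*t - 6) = t/(t + 1)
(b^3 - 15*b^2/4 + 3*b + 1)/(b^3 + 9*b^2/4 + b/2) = (b^2 - 4*b + 4)/(b*(b + 2))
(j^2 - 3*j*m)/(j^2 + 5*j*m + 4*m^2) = j*(j - 3*m)/(j^2 + 5*j*m + 4*m^2)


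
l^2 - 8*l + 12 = (l - 6)*(l - 2)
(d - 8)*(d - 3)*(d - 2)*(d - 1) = d^4 - 14*d^3 + 59*d^2 - 94*d + 48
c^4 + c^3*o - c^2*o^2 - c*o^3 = c*(c - o)*(c + o)^2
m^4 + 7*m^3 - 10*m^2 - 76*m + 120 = (m - 2)^2*(m + 5)*(m + 6)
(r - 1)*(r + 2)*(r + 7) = r^3 + 8*r^2 + 5*r - 14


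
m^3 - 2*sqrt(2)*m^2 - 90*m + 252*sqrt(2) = (m - 6*sqrt(2))*(m - 3*sqrt(2))*(m + 7*sqrt(2))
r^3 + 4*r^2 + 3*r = r*(r + 1)*(r + 3)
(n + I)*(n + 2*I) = n^2 + 3*I*n - 2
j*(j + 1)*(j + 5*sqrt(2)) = j^3 + j^2 + 5*sqrt(2)*j^2 + 5*sqrt(2)*j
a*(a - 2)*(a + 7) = a^3 + 5*a^2 - 14*a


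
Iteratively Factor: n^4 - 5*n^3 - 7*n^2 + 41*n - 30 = (n - 1)*(n^3 - 4*n^2 - 11*n + 30) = (n - 2)*(n - 1)*(n^2 - 2*n - 15) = (n - 5)*(n - 2)*(n - 1)*(n + 3)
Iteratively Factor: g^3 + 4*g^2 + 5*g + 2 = (g + 1)*(g^2 + 3*g + 2) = (g + 1)*(g + 2)*(g + 1)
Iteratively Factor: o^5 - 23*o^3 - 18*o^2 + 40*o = (o - 5)*(o^4 + 5*o^3 + 2*o^2 - 8*o) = o*(o - 5)*(o^3 + 5*o^2 + 2*o - 8) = o*(o - 5)*(o - 1)*(o^2 + 6*o + 8) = o*(o - 5)*(o - 1)*(o + 4)*(o + 2)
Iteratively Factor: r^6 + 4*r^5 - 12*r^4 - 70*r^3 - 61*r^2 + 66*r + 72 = (r + 3)*(r^5 + r^4 - 15*r^3 - 25*r^2 + 14*r + 24) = (r - 1)*(r + 3)*(r^4 + 2*r^3 - 13*r^2 - 38*r - 24) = (r - 1)*(r + 1)*(r + 3)*(r^3 + r^2 - 14*r - 24) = (r - 1)*(r + 1)*(r + 2)*(r + 3)*(r^2 - r - 12) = (r - 1)*(r + 1)*(r + 2)*(r + 3)^2*(r - 4)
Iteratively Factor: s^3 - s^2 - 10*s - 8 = (s + 2)*(s^2 - 3*s - 4) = (s - 4)*(s + 2)*(s + 1)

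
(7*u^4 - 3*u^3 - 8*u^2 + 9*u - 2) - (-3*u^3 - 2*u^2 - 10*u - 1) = 7*u^4 - 6*u^2 + 19*u - 1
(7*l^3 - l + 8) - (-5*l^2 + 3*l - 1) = 7*l^3 + 5*l^2 - 4*l + 9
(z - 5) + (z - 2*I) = 2*z - 5 - 2*I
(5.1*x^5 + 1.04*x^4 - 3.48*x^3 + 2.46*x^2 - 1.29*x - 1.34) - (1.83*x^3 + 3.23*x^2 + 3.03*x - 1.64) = 5.1*x^5 + 1.04*x^4 - 5.31*x^3 - 0.77*x^2 - 4.32*x + 0.3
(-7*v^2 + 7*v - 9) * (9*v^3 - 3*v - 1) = -63*v^5 + 63*v^4 - 60*v^3 - 14*v^2 + 20*v + 9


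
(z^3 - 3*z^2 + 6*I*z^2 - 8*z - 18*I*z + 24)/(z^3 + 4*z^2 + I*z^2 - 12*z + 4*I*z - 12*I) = (z^3 + z^2*(-3 + 6*I) + z*(-8 - 18*I) + 24)/(z^3 + z^2*(4 + I) + z*(-12 + 4*I) - 12*I)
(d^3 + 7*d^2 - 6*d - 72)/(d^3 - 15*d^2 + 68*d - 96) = (d^2 + 10*d + 24)/(d^2 - 12*d + 32)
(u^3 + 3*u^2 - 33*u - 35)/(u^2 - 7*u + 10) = (u^2 + 8*u + 7)/(u - 2)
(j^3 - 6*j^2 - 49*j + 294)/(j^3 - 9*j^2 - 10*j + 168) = (j + 7)/(j + 4)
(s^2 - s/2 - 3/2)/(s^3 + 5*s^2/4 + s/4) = 2*(2*s - 3)/(s*(4*s + 1))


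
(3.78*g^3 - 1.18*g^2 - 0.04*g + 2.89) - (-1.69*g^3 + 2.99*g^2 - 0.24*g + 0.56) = 5.47*g^3 - 4.17*g^2 + 0.2*g + 2.33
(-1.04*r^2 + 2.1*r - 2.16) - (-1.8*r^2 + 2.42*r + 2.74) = 0.76*r^2 - 0.32*r - 4.9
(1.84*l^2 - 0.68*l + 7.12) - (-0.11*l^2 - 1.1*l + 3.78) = 1.95*l^2 + 0.42*l + 3.34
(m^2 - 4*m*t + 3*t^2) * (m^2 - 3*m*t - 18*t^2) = m^4 - 7*m^3*t - 3*m^2*t^2 + 63*m*t^3 - 54*t^4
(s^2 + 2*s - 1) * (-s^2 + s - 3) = -s^4 - s^3 - 7*s + 3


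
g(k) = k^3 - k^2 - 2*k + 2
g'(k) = 3*k^2 - 2*k - 2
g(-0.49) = 2.62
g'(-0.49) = -0.30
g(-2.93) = -25.88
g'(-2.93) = 29.61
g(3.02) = 14.38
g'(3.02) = 19.32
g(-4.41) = -94.39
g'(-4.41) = 65.16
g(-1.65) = -1.91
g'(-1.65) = 9.47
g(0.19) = 1.59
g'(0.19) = -2.27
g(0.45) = 0.99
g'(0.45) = -2.29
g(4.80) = 79.95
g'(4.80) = 57.52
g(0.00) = 2.00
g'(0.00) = -2.00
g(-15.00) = -3568.00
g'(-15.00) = 703.00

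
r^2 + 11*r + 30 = (r + 5)*(r + 6)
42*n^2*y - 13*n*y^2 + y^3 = y*(-7*n + y)*(-6*n + y)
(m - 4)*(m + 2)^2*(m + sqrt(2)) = m^4 + sqrt(2)*m^3 - 12*m^2 - 12*sqrt(2)*m - 16*m - 16*sqrt(2)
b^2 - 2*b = b*(b - 2)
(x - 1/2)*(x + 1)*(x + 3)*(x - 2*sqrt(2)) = x^4 - 2*sqrt(2)*x^3 + 7*x^3/2 - 7*sqrt(2)*x^2 + x^2 - 2*sqrt(2)*x - 3*x/2 + 3*sqrt(2)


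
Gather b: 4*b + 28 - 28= 4*b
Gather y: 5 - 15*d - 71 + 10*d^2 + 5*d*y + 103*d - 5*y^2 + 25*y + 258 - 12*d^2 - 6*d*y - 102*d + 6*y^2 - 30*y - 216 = -2*d^2 - 14*d + y^2 + y*(-d - 5) - 24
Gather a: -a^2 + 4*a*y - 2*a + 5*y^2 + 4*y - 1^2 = -a^2 + a*(4*y - 2) + 5*y^2 + 4*y - 1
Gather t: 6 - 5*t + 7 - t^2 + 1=-t^2 - 5*t + 14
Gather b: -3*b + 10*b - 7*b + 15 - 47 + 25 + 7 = 0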